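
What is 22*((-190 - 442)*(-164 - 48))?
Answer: 2947648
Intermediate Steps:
22*((-190 - 442)*(-164 - 48)) = 22*(-632*(-212)) = 22*133984 = 2947648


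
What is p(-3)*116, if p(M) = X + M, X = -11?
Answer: -1624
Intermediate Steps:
p(M) = -11 + M
p(-3)*116 = (-11 - 3)*116 = -14*116 = -1624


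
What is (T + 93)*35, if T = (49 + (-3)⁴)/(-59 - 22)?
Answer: 259105/81 ≈ 3198.8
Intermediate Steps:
T = -130/81 (T = (49 + 81)/(-81) = 130*(-1/81) = -130/81 ≈ -1.6049)
(T + 93)*35 = (-130/81 + 93)*35 = (7403/81)*35 = 259105/81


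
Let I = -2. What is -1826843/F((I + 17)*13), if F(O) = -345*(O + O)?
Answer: 1826843/134550 ≈ 13.577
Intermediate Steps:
F(O) = -690*O
-1826843/F((I + 17)*13) = -1826843*(-1/(8970*(-2 + 17))) = -1826843/((-10350*13)) = -1826843/((-690*195)) = -1826843/(-134550) = -1826843*(-1/134550) = 1826843/134550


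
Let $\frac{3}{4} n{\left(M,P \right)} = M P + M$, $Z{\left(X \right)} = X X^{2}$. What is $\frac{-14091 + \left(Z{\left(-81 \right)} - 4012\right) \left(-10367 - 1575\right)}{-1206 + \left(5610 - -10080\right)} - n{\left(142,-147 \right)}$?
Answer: $\frac{399690707}{852} \approx 4.6912 \cdot 10^{5}$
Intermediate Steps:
$Z{\left(X \right)} = X^{3}$
$n{\left(M,P \right)} = \frac{4 M}{3} + \frac{4 M P}{3}$ ($n{\left(M,P \right)} = \frac{4 \left(M P + M\right)}{3} = \frac{4 \left(M + M P\right)}{3} = \frac{4 M}{3} + \frac{4 M P}{3}$)
$\frac{-14091 + \left(Z{\left(-81 \right)} - 4012\right) \left(-10367 - 1575\right)}{-1206 + \left(5610 - -10080\right)} - n{\left(142,-147 \right)} = \frac{-14091 + \left(\left(-81\right)^{3} - 4012\right) \left(-10367 - 1575\right)}{-1206 + \left(5610 - -10080\right)} - \frac{4}{3} \cdot 142 \left(1 - 147\right) = \frac{-14091 + \left(-531441 - 4012\right) \left(-11942\right)}{-1206 + \left(5610 + 10080\right)} - \frac{4}{3} \cdot 142 \left(-146\right) = \frac{-14091 - -6394379726}{-1206 + 15690} - - \frac{82928}{3} = \frac{-14091 + 6394379726}{14484} + \frac{82928}{3} = 6394365635 \cdot \frac{1}{14484} + \frac{82928}{3} = \frac{376139155}{852} + \frac{82928}{3} = \frac{399690707}{852}$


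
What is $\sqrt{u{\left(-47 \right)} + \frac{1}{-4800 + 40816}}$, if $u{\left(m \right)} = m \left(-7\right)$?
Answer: $\frac{3 \sqrt{2963632835}}{9004} \approx 18.138$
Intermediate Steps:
$u{\left(m \right)} = - 7 m$
$\sqrt{u{\left(-47 \right)} + \frac{1}{-4800 + 40816}} = \sqrt{\left(-7\right) \left(-47\right) + \frac{1}{-4800 + 40816}} = \sqrt{329 + \frac{1}{36016}} = \sqrt{\frac{11849265}{36016}} = \frac{3 \sqrt{2963632835}}{9004}$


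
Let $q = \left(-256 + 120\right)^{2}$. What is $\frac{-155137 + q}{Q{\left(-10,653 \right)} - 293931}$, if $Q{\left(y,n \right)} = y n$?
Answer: $\frac{136641}{300461} \approx 0.45477$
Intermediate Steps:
$Q{\left(y,n \right)} = n y$
$q = 18496$ ($q = \left(-136\right)^{2} = 18496$)
$\frac{-155137 + q}{Q{\left(-10,653 \right)} - 293931} = \frac{-155137 + 18496}{653 \left(-10\right) - 293931} = - \frac{136641}{-6530 - 293931} = - \frac{136641}{-300461} = \left(-136641\right) \left(- \frac{1}{300461}\right) = \frac{136641}{300461}$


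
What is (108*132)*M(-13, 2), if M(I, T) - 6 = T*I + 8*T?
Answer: -57024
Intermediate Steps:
M(I, T) = 6 + 8*T + I*T (M(I, T) = 6 + (T*I + 8*T) = 6 + (I*T + 8*T) = 6 + (8*T + I*T) = 6 + 8*T + I*T)
(108*132)*M(-13, 2) = (108*132)*(6 + 8*2 - 13*2) = 14256*(6 + 16 - 26) = 14256*(-4) = -57024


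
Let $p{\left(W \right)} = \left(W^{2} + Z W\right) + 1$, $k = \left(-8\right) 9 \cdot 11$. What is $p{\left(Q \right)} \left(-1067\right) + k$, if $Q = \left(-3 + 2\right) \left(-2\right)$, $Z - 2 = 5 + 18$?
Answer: $-59477$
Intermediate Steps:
$Z = 25$ ($Z = 2 + \left(5 + 18\right) = 2 + 23 = 25$)
$Q = 2$ ($Q = \left(-1\right) \left(-2\right) = 2$)
$k = -792$ ($k = \left(-72\right) 11 = -792$)
$p{\left(W \right)} = 1 + W^{2} + 25 W$ ($p{\left(W \right)} = \left(W^{2} + 25 W\right) + 1 = 1 + W^{2} + 25 W$)
$p{\left(Q \right)} \left(-1067\right) + k = \left(1 + 2^{2} + 25 \cdot 2\right) \left(-1067\right) - 792 = \left(1 + 4 + 50\right) \left(-1067\right) - 792 = 55 \left(-1067\right) - 792 = -58685 - 792 = -59477$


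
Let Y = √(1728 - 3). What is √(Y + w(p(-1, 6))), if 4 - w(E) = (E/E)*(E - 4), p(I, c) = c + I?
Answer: √(3 + 5*√69) ≈ 6.6733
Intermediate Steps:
p(I, c) = I + c
Y = 5*√69 (Y = √1725 = 5*√69 ≈ 41.533)
w(E) = 8 - E (w(E) = 4 - E/E*(E - 4) = 4 - (-4 + E) = 4 + (4 - E) = 8 - E)
√(Y + w(p(-1, 6))) = √(5*√69 + (8 - (-1 + 6))) = √(5*√69 + (8 - 1*5)) = √(5*√69 + (8 - 5)) = √(5*√69 + 3) = √(3 + 5*√69)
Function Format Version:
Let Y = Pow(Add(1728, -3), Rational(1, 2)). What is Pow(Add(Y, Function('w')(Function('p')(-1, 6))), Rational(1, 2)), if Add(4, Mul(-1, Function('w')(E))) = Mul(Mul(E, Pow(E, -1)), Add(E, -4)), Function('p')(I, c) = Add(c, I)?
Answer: Pow(Add(3, Mul(5, Pow(69, Rational(1, 2)))), Rational(1, 2)) ≈ 6.6733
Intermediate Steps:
Function('p')(I, c) = Add(I, c)
Y = Mul(5, Pow(69, Rational(1, 2))) (Y = Pow(1725, Rational(1, 2)) = Mul(5, Pow(69, Rational(1, 2))) ≈ 41.533)
Function('w')(E) = Add(8, Mul(-1, E)) (Function('w')(E) = Add(4, Mul(-1, Mul(Mul(E, Pow(E, -1)), Add(E, -4)))) = Add(4, Mul(-1, Mul(1, Add(-4, E)))) = Add(4, Mul(-1, Add(-4, E))) = Add(4, Add(4, Mul(-1, E))) = Add(8, Mul(-1, E)))
Pow(Add(Y, Function('w')(Function('p')(-1, 6))), Rational(1, 2)) = Pow(Add(Mul(5, Pow(69, Rational(1, 2))), Add(8, Mul(-1, Add(-1, 6)))), Rational(1, 2)) = Pow(Add(Mul(5, Pow(69, Rational(1, 2))), Add(8, Mul(-1, 5))), Rational(1, 2)) = Pow(Add(Mul(5, Pow(69, Rational(1, 2))), Add(8, -5)), Rational(1, 2)) = Pow(Add(Mul(5, Pow(69, Rational(1, 2))), 3), Rational(1, 2)) = Pow(Add(3, Mul(5, Pow(69, Rational(1, 2)))), Rational(1, 2))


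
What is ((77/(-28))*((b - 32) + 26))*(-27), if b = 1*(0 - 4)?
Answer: -1485/2 ≈ -742.50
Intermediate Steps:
b = -4 (b = 1*(-4) = -4)
((77/(-28))*((b - 32) + 26))*(-27) = ((77/(-28))*((-4 - 32) + 26))*(-27) = ((77*(-1/28))*(-36 + 26))*(-27) = -11/4*(-10)*(-27) = (55/2)*(-27) = -1485/2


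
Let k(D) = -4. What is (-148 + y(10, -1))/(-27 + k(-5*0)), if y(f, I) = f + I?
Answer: 139/31 ≈ 4.4839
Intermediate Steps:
y(f, I) = I + f
(-148 + y(10, -1))/(-27 + k(-5*0)) = (-148 + (-1 + 10))/(-27 - 4) = (-148 + 9)/(-31) = -1/31*(-139) = 139/31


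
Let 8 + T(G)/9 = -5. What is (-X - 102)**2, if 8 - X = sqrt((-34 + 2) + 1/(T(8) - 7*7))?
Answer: (18260 - I*sqrt(881958))**2/27556 ≈ 12068.0 - 1244.6*I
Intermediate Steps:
T(G) = -117 (T(G) = -72 + 9*(-5) = -72 - 45 = -117)
X = 8 - I*sqrt(881958)/166 (X = 8 - sqrt((-34 + 2) + 1/(-117 - 7*7)) = 8 - sqrt(-32 + 1/(-117 - 49)) = 8 - sqrt(-32 + 1/(-166)) = 8 - sqrt(-32 - 1/166) = 8 - sqrt(-5313/166) = 8 - I*sqrt(881958)/166 ≈ 8.0 - 5.6574*I)
(-X - 102)**2 = (-(8 - I*sqrt(881958)/166) - 102)**2 = ((-8 + I*sqrt(881958)/166) - 102)**2 = (-110 + I*sqrt(881958)/166)**2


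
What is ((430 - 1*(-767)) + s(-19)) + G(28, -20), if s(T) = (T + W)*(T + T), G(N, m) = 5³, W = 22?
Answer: 1208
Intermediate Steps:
G(N, m) = 125
s(T) = 2*T*(22 + T) (s(T) = (T + 22)*(T + T) = (22 + T)*(2*T) = 2*T*(22 + T))
((430 - 1*(-767)) + s(-19)) + G(28, -20) = ((430 - 1*(-767)) + 2*(-19)*(22 - 19)) + 125 = ((430 + 767) + 2*(-19)*3) + 125 = (1197 - 114) + 125 = 1083 + 125 = 1208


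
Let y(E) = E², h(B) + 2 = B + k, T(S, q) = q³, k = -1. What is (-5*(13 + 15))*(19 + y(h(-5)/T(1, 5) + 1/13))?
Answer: -1404824848/528125 ≈ -2660.0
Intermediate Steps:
h(B) = -3 + B (h(B) = -2 + (B - 1) = -2 + (-1 + B) = -3 + B)
(-5*(13 + 15))*(19 + y(h(-5)/T(1, 5) + 1/13)) = (-5*(13 + 15))*(19 + ((-3 - 5)/(5³) + 1/13)²) = (-5*28)*(19 + (-8/125 + 1*(1/13))²) = -140*(19 + (-8*1/125 + 1/13)²) = -140*(19 + (-8/125 + 1/13)²) = -140*(19 + (21/1625)²) = -140*(19 + 441/2640625) = -140*50172316/2640625 = -1404824848/528125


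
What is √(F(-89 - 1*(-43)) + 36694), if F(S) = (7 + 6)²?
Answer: √36863 ≈ 192.00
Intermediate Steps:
F(S) = 169 (F(S) = 13² = 169)
√(F(-89 - 1*(-43)) + 36694) = √(169 + 36694) = √36863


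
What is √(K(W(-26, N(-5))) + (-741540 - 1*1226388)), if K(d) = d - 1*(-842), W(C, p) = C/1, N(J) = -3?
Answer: 6*I*√54642 ≈ 1402.5*I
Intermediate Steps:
W(C, p) = C (W(C, p) = C*1 = C)
K(d) = 842 + d (K(d) = d + 842 = 842 + d)
√(K(W(-26, N(-5))) + (-741540 - 1*1226388)) = √((842 - 26) + (-741540 - 1*1226388)) = √(816 + (-741540 - 1226388)) = √(816 - 1967928) = √(-1967112) = 6*I*√54642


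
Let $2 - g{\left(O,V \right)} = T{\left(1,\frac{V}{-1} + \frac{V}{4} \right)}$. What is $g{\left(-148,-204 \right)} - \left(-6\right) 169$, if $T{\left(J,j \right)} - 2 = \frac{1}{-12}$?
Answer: $\frac{12169}{12} \approx 1014.1$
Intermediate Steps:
$T{\left(J,j \right)} = \frac{23}{12}$ ($T{\left(J,j \right)} = 2 + \frac{1}{-12} = 2 - \frac{1}{12} = \frac{23}{12}$)
$g{\left(O,V \right)} = \frac{1}{12}$ ($g{\left(O,V \right)} = 2 - \frac{23}{12} = \frac{1}{12}$)
$g{\left(-148,-204 \right)} - \left(-6\right) 169 = \frac{1}{12} - \left(-6\right) 169 = \frac{1}{12} - -1014 = \frac{1}{12} + 1014 = \frac{12169}{12}$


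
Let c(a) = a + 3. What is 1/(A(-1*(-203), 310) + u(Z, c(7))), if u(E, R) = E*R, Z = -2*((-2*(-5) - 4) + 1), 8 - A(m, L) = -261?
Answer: 1/129 ≈ 0.0077519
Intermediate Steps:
c(a) = 3 + a
A(m, L) = 269 (A(m, L) = 8 - 1*(-261) = 8 + 261 = 269)
Z = -14 (Z = -2*((10 - 4) + 1) = -2*(6 + 1) = -2*7 = -14)
1/(A(-1*(-203), 310) + u(Z, c(7))) = 1/(269 - 14*(3 + 7)) = 1/(269 - 14*10) = 1/(269 - 140) = 1/129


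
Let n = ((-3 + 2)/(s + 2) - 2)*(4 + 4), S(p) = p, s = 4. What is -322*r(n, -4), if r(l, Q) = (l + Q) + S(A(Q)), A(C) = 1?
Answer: 19642/3 ≈ 6547.3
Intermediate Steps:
n = -52/3 (n = ((-3 + 2)/(4 + 2) - 2)*(4 + 4) = (-1/6 - 2)*8 = (-1*⅙ - 2)*8 = (-⅙ - 2)*8 = -13/6*8 = -52/3 ≈ -17.333)
r(l, Q) = 1 + Q + l (r(l, Q) = (l + Q) + 1 = (Q + l) + 1 = 1 + Q + l)
-322*r(n, -4) = -322*(1 - 4 - 52/3) = -322*(-61/3) = 19642/3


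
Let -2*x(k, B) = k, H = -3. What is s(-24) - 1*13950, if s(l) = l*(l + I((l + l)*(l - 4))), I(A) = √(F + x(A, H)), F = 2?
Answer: -13374 - 24*I*√670 ≈ -13374.0 - 621.22*I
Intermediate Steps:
x(k, B) = -k/2
I(A) = √(2 - A/2)
s(l) = l*(l + √(8 - 4*l*(-4 + l))/2) (s(l) = l*(l + √(8 - 2*(l + l)*(l - 4))/2) = l*(l + √(8 - 2*2*l*(-4 + l))/2) = l*(l + √(8 - 4*l*(-4 + l))/2))
s(-24) - 1*13950 = -24*(-24 + √(2 - 1*(-24)*(-4 - 24))) - 1*13950 = -24*(-24 + √(2 - 1*(-24)*(-28))) - 13950 = -24*(-24 + √(2 - 672)) - 13950 = -24*(-24 + √(-670)) - 13950 = -24*(-24 + I*√670) - 13950 = (576 - 24*I*√670) - 13950 = -13374 - 24*I*√670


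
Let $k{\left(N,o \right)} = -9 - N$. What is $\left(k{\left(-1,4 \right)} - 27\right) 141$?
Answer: $-4935$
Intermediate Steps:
$\left(k{\left(-1,4 \right)} - 27\right) 141 = \left(\left(-9 - -1\right) - 27\right) 141 = \left(\left(-9 + 1\right) - 27\right) 141 = \left(-8 - 27\right) 141 = \left(-35\right) 141 = -4935$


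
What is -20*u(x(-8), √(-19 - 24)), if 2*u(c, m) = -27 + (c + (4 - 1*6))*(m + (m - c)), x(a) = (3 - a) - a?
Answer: 3500 - 340*I*√43 ≈ 3500.0 - 2229.5*I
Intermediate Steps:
x(a) = 3 - 2*a
u(c, m) = -27/2 + (-2 + c)*(-c + 2*m)/2 (u(c, m) = (-27 + (c + (4 - 1*6))*(m + (m - c)))/2 = (-27 + (c + (4 - 6))*(-c + 2*m))/2 = (-27 + (c - 2)*(-c + 2*m))/2 = (-27 + (-2 + c)*(-c + 2*m))/2 = -27/2 + (-2 + c)*(-c + 2*m)/2)
-20*u(x(-8), √(-19 - 24)) = -20*(-27/2 + (3 - 2*(-8)) - 2*√(-19 - 24) - (3 - 2*(-8))²/2 + (3 - 2*(-8))*√(-19 - 24)) = -20*(-27/2 + (3 + 16) - 2*I*√43 - (3 + 16)²/2 + (3 + 16)*√(-43)) = -20*(-27/2 + 19 - 2*I*√43 - ½*19² + 19*(I*√43)) = -20*(-27/2 + 19 - 2*I*√43 - ½*361 + 19*I*√43) = -20*(-27/2 + 19 - 2*I*√43 - 361/2 + 19*I*√43) = -20*(-175 + 17*I*√43) = 3500 - 340*I*√43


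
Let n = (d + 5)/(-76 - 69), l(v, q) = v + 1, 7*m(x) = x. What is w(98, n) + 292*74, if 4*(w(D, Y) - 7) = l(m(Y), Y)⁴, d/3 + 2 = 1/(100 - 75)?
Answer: 35846311576627191334381/1658380547851562500 ≈ 21615.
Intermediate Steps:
d = -147/25 (d = -6 + 3/(100 - 75) = -6 + 3/25 = -147/25 ≈ -5.8800)
m(x) = x/7
l(v, q) = 1 + v
n = 22/3625 (n = (-147/25 + 5)/(-76 - 69) = -22/25/(-145) = -22/25*(-1/145) = 22/3625 ≈ 0.0060690)
w(D, Y) = 7 + (1 + Y/7)⁴/4
w(98, n) + 292*74 = (7 + (7 + 22/3625)⁴/9604) + 292*74 = (7 + (25397/3625)⁴/9604) + 21608 = (7 + (1/9604)*(416034815667896881/172676025390625)) + 21608 = (7 + 416034815667896881/1658380547851562500) + 21608 = 12024698650628834381/1658380547851562500 + 21608 = 35846311576627191334381/1658380547851562500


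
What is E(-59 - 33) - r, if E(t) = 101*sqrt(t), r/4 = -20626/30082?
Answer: 41252/15041 + 202*I*sqrt(23) ≈ 2.7426 + 968.76*I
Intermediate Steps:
r = -41252/15041 (r = 4*(-20626/30082) = 4*(-20626*1/30082) = 4*(-10313/15041) = -41252/15041 ≈ -2.7426)
E(-59 - 33) - r = 101*sqrt(-59 - 33) - 1*(-41252/15041) = 101*sqrt(-92) + 41252/15041 = 101*(2*I*sqrt(23)) + 41252/15041 = 202*I*sqrt(23) + 41252/15041 = 41252/15041 + 202*I*sqrt(23)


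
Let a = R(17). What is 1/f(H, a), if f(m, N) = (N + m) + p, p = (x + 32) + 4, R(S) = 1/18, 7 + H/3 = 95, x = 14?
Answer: 18/5653 ≈ 0.0031842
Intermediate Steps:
H = 264 (H = -21 + 3*95 = -21 + 285 = 264)
R(S) = 1/18
p = 50 (p = (14 + 32) + 4 = 46 + 4 = 50)
a = 1/18 ≈ 0.055556
f(m, N) = 50 + N + m (f(m, N) = (N + m) + 50 = 50 + N + m)
1/f(H, a) = 1/(50 + 1/18 + 264) = 1/(5653/18) = 18/5653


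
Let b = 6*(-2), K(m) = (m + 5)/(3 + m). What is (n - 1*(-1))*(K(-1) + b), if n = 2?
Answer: -30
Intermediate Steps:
K(m) = (5 + m)/(3 + m)
b = -12
(n - 1*(-1))*(K(-1) + b) = (2 - 1*(-1))*((5 - 1)/(3 - 1) - 12) = (2 + 1)*(4/2 - 12) = 3*((½)*4 - 12) = 3*(2 - 12) = 3*(-10) = -30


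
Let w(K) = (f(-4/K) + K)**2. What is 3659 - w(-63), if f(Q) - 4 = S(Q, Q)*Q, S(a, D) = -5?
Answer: 557402/3969 ≈ 140.44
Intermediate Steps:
f(Q) = 4 - 5*Q
w(K) = (4 + K + 20/K)**2 (w(K) = ((4 - (-20)/K) + K)**2 = ((4 + 20/K) + K)**2 = (4 + K + 20/K)**2)
3659 - w(-63) = 3659 - (20 + (-63)**2 + 4*(-63))**2/(-63)**2 = 3659 - (20 + 3969 - 252)**2/3969 = 3659 - 3737**2/3969 = 3659 - 13965169/3969 = 557402/3969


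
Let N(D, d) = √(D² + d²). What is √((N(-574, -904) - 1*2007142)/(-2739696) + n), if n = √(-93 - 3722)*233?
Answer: √(343684931802 - 342462*√286673 + 109305166385808*I*√3815)/684924 ≈ 84.83 + 84.825*I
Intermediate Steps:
n = 233*I*√3815 (n = √(-3815)*233 = (I*√3815)*233 = 233*I*√3815 ≈ 14391.0*I)
√((N(-574, -904) - 1*2007142)/(-2739696) + n) = √((√((-574)² + (-904)²) - 1*2007142)/(-2739696) + 233*I*√3815) = √((√(329476 + 817216) - 2007142)*(-1/2739696) + 233*I*√3815) = √((√1146692 - 2007142)*(-1/2739696) + 233*I*√3815) = √((2*√286673 - 2007142)*(-1/2739696) + 233*I*√3815) = √((-2007142 + 2*√286673)*(-1/2739696) + 233*I*√3815) = √((1003571/1369848 - √286673/1369848) + 233*I*√3815) = √(1003571/1369848 - √286673/1369848 + 233*I*√3815)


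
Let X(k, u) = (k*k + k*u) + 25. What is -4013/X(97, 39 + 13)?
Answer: -4013/14478 ≈ -0.27718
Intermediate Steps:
X(k, u) = 25 + k² + k*u (X(k, u) = (k² + k*u) + 25 = 25 + k² + k*u)
-4013/X(97, 39 + 13) = -4013/(25 + 97² + 97*(39 + 13)) = -4013/(25 + 9409 + 97*52) = -4013/(25 + 9409 + 5044) = -4013/14478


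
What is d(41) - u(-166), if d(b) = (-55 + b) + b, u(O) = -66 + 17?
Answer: 76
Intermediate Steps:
u(O) = -49
d(b) = -55 + 2*b
d(41) - u(-166) = (-55 + 2*41) - 1*(-49) = (-55 + 82) + 49 = 27 + 49 = 76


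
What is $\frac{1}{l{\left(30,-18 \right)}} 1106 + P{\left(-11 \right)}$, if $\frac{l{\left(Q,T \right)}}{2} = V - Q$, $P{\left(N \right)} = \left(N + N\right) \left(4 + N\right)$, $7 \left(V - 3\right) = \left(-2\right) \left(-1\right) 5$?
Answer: $\frac{23695}{179} \approx 132.37$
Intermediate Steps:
$V = \frac{31}{7}$ ($V = 3 + \frac{\left(-2\right) \left(-1\right) 5}{7} = 3 + \frac{2 \cdot 5}{7} = 3 + \frac{1}{7} \cdot 10 = 3 + \frac{10}{7} = \frac{31}{7} \approx 4.4286$)
$P{\left(N \right)} = 2 N \left(4 + N\right)$
$l{\left(Q,T \right)} = \frac{62}{7} - 2 Q$ ($l{\left(Q,T \right)} = 2 \left(\frac{31}{7} - Q\right) = \frac{62}{7} - 2 Q$)
$\frac{1}{l{\left(30,-18 \right)}} 1106 + P{\left(-11 \right)} = \frac{1}{\frac{62}{7} - 60} \cdot 1106 + 2 \left(-11\right) \left(4 - 11\right) = \frac{1}{\frac{62}{7} - 60} \cdot 1106 + 2 \left(-11\right) \left(-7\right) = \frac{1}{- \frac{358}{7}} \cdot 1106 + 154 = \left(- \frac{7}{358}\right) 1106 + 154 = - \frac{3871}{179} + 154 = \frac{23695}{179}$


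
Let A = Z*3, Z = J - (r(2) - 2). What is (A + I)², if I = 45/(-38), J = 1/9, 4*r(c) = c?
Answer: 43264/3249 ≈ 13.316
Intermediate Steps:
r(c) = c/4
J = ⅑ ≈ 0.11111
Z = 29/18 (Z = ⅑ - ((¼)*2 - 2) = ⅑ - (½ - 2) = ⅑ - 1*(-3/2) = ⅑ + 3/2 = 29/18 ≈ 1.6111)
I = -45/38 (I = 45*(-1/38) = -45/38 ≈ -1.1842)
A = 29/6 (A = (29/18)*3 = 29/6 ≈ 4.8333)
(A + I)² = (29/6 - 45/38)² = (208/57)² = 43264/3249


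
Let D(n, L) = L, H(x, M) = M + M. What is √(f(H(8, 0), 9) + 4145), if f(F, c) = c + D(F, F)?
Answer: √4154 ≈ 64.452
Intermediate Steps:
H(x, M) = 2*M
f(F, c) = F + c (f(F, c) = c + F = F + c)
√(f(H(8, 0), 9) + 4145) = √((2*0 + 9) + 4145) = √((0 + 9) + 4145) = √(9 + 4145) = √4154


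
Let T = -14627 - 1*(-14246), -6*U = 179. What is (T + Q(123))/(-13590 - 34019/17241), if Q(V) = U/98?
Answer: 184073947/6561497852 ≈ 0.028054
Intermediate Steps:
U = -179/6 (U = -⅙*179 = -179/6 ≈ -29.833)
T = -381 (T = -14627 + 14246 = -381)
Q(V) = -179/588 (Q(V) = -179/6/98 = -179/6*1/98 = -179/588)
(T + Q(123))/(-13590 - 34019/17241) = (-381 - 179/588)/(-13590 - 34019/17241) = -224207/(588*(-13590 - 34019*1/17241)) = -224207/(588*(-13590 - 34019/17241)) = -224207/(588*(-234339209/17241)) = -224207/588*(-17241/234339209) = 184073947/6561497852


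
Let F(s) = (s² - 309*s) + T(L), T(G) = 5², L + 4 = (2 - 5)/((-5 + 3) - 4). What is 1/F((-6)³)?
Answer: 1/113425 ≈ 8.8164e-6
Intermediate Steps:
L = -7/2 (L = -4 + (2 - 5)/((-5 + 3) - 4) = -4 - 3/(-2 - 4) = -4 - 3/(-6) = -4 - 3*(-⅙) = -4 + ½ = -7/2 ≈ -3.5000)
T(G) = 25
F(s) = 25 + s² - 309*s (F(s) = (s² - 309*s) + 25 = 25 + s² - 309*s)
1/F((-6)³) = 1/(25 + ((-6)³)² - 309*(-6)³) = 1/(25 + (-216)² - 309*(-216)) = 1/(25 + 46656 + 66744) = 1/113425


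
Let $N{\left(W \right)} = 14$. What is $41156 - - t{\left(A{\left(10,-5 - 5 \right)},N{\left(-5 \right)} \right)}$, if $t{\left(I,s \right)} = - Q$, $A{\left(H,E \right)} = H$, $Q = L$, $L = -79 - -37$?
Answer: $41198$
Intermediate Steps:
$L = -42$ ($L = -79 + 37 = -42$)
$Q = -42$
$t{\left(I,s \right)} = 42$ ($t{\left(I,s \right)} = \left(-1\right) \left(-42\right) = 42$)
$41156 - - t{\left(A{\left(10,-5 - 5 \right)},N{\left(-5 \right)} \right)} = 41156 - \left(-1\right) 42 = 41156 - -42 = 41156 + 42 = 41198$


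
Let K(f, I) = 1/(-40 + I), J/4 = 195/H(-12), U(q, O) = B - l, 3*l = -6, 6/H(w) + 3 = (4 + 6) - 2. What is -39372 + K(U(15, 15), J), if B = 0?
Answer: -24016919/610 ≈ -39372.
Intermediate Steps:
H(w) = 6/5 (H(w) = 6/(-3 + ((4 + 6) - 2)) = 6/(-3 + (10 - 2)) = 6/(-3 + 8) = 6/5)
l = -2 (l = (⅓)*(-6) = -2)
U(q, O) = 2 (U(q, O) = 0 - 1*(-2) = 0 + 2 = 2)
J = 650 (J = 4*(195/(6/5)) = 4*(195*(⅚)) = 4*(325/2) = 650)
-39372 + K(U(15, 15), J) = -39372 + 1/(-40 + 650) = -39372 + 1/610 = -24016919/610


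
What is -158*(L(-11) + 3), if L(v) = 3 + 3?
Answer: -1422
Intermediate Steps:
L(v) = 6
-158*(L(-11) + 3) = -158*(6 + 3) = -158*9 = -1422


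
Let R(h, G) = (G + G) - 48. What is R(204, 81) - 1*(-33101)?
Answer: 33215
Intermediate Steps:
R(h, G) = -48 + 2*G (R(h, G) = 2*G - 48 = -48 + 2*G)
R(204, 81) - 1*(-33101) = (-48 + 2*81) - 1*(-33101) = (-48 + 162) + 33101 = 114 + 33101 = 33215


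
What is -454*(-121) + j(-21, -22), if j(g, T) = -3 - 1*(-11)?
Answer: 54942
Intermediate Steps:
j(g, T) = 8 (j(g, T) = -3 + 11 = 8)
-454*(-121) + j(-21, -22) = -454*(-121) + 8 = 54934 + 8 = 54942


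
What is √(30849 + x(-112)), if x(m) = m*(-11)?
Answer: √32081 ≈ 179.11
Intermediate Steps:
x(m) = -11*m
√(30849 + x(-112)) = √(30849 - 11*(-112)) = √(30849 + 1232) = √32081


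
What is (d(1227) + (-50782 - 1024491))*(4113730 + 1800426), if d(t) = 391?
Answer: -6357019829592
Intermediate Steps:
(d(1227) + (-50782 - 1024491))*(4113730 + 1800426) = (391 + (-50782 - 1024491))*(4113730 + 1800426) = (391 - 1075273)*5914156 = -1074882*5914156 = -6357019829592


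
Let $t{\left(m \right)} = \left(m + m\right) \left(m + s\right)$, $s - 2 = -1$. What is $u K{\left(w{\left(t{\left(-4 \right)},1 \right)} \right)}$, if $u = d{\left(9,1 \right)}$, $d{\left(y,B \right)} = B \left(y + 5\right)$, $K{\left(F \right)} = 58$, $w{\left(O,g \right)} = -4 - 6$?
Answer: $812$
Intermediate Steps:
$s = 1$ ($s = 2 - 1 = 1$)
$t{\left(m \right)} = 2 m \left(1 + m\right)$ ($t{\left(m \right)} = \left(m + m\right) \left(m + 1\right) = 2 m \left(1 + m\right)$)
$w{\left(O,g \right)} = -10$ ($w{\left(O,g \right)} = -4 - 6 = -10$)
$d{\left(y,B \right)} = B \left(5 + y\right)$
$u = 14$ ($u = 1 \left(5 + 9\right) = 1 \cdot 14 = 14$)
$u K{\left(w{\left(t{\left(-4 \right)},1 \right)} \right)} = 14 \cdot 58 = 812$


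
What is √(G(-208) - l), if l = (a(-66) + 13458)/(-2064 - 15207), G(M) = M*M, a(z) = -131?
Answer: √1433926446449/5757 ≈ 208.00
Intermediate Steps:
G(M) = M²
l = -13327/17271 (l = (-131 + 13458)/(-2064 - 15207) = 13327/(-17271) = 13327*(-1/17271) = -13327/17271 ≈ -0.77164)
√(G(-208) - l) = √((-208)² - 1*(-13327/17271)) = √(43264 + 13327/17271) = √(747225871/17271) = √1433926446449/5757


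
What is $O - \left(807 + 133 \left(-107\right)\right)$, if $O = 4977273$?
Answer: $4990697$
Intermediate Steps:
$O - \left(807 + 133 \left(-107\right)\right) = 4977273 - \left(807 + 133 \left(-107\right)\right) = 4977273 - \left(807 - 14231\right) = 4977273 - -13424 = 4977273 + 13424 = 4990697$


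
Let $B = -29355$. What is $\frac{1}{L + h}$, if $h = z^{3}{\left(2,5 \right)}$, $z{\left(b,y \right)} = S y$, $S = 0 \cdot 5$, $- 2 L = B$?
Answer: $\frac{2}{29355} \approx 6.8131 \cdot 10^{-5}$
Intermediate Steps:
$L = \frac{29355}{2}$ ($L = \left(- \frac{1}{2}\right) \left(-29355\right) = \frac{29355}{2} \approx 14678.0$)
$S = 0$
$z{\left(b,y \right)} = 0$ ($z{\left(b,y \right)} = 0 y = 0$)
$h = 0$ ($h = 0^{3} = 0$)
$\frac{1}{L + h} = \frac{1}{\frac{29355}{2} + 0} = \frac{1}{\frac{29355}{2}} = \frac{2}{29355}$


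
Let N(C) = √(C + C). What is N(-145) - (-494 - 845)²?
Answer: -1792921 + I*√290 ≈ -1.7929e+6 + 17.029*I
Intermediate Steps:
N(C) = √2*√C (N(C) = √(2*C) = √2*√C)
N(-145) - (-494 - 845)² = √2*√(-145) - (-494 - 845)² = √2*(I*√145) - 1*(-1339)² = I*√290 - 1*1792921 = I*√290 - 1792921 = -1792921 + I*√290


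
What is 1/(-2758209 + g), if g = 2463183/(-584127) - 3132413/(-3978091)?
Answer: -258190040173/712142977964320735 ≈ -3.6255e-7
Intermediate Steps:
g = -885448790578/258190040173 (g = 2463183*(-1/584127) - 3132413*(-1/3978091) = -273687/64903 + 3132413/3978091 = -885448790578/258190040173 ≈ -3.4294)
1/(-2758209 + g) = 1/(-2758209 - 885448790578/258190040173) = 1/(-712142977964320735/258190040173) = -258190040173/712142977964320735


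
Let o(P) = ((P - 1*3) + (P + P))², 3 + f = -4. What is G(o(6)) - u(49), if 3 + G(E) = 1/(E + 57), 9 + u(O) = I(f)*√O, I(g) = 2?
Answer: -2255/282 ≈ -7.9965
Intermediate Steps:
f = -7 (f = -3 - 4 = -7)
u(O) = -9 + 2*√O
o(P) = (-3 + 3*P)² (o(P) = ((P - 3) + 2*P)² = ((-3 + P) + 2*P)² = (-3 + 3*P)²)
G(E) = -3 + 1/(57 + E) (G(E) = -3 + 1/(E + 57) = -3 + 1/(57 + E))
G(o(6)) - u(49) = (-170 - 27*(-1 + 6)²)/(57 + 9*(-1 + 6)²) - (-9 + 2*√49) = (-170 - 27*5²)/(57 + 9*5²) - (-9 + 2*7) = (-170 - 27*25)/(57 + 9*25) - (-9 + 14) = (-170 - 3*225)/(57 + 225) - 1*5 = (-170 - 675)/282 - 5 = (1/282)*(-845) - 5 = -845/282 - 5 = -2255/282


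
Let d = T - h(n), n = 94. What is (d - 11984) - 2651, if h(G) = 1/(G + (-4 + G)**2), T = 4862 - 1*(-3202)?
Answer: -53842775/8194 ≈ -6571.0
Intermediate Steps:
T = 8064 (T = 4862 + 3202 = 8064)
d = 66076415/8194 (d = 8064 - 1/(94 + (-4 + 94)**2) = 8064 - 1/(94 + 90**2) = 8064 - 1/(94 + 8100) = 8064 - 1/8194 = 66076415/8194 ≈ 8064.0)
(d - 11984) - 2651 = (66076415/8194 - 11984) - 2651 = -32120481/8194 - 2651 = -53842775/8194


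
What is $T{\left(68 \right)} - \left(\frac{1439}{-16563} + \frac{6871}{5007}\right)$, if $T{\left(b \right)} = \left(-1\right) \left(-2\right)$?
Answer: $\frac{19754194}{27643647} \approx 0.7146$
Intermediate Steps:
$T{\left(b \right)} = 2$
$T{\left(68 \right)} - \left(\frac{1439}{-16563} + \frac{6871}{5007}\right) = 2 - \left(\frac{1439}{-16563} + \frac{6871}{5007}\right) = 2 - \left(1439 \left(- \frac{1}{16563}\right) + 6871 \cdot \frac{1}{5007}\right) = 2 - \left(- \frac{1439}{16563} + \frac{6871}{5007}\right) = 2 - \frac{35533100}{27643647} = \frac{19754194}{27643647}$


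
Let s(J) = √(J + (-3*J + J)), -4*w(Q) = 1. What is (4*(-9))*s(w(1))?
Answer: -18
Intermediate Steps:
w(Q) = -¼ (w(Q) = -¼*1 = -¼)
s(J) = √(-J) (s(J) = √(J - 2*J) = √(-J))
(4*(-9))*s(w(1)) = (4*(-9))*√(-1*(-¼)) = -36*√(¼) = -36*½ = -18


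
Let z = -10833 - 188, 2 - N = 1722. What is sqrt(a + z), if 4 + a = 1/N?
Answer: I*sqrt(8154090430)/860 ≈ 105.0*I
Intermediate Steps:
N = -1720 (N = 2 - 1*1722 = 2 - 1722 = -1720)
a = -6881/1720 (a = -4 + 1/(-1720) = -4 - 1/1720 = -6881/1720 ≈ -4.0006)
z = -11021
sqrt(a + z) = sqrt(-6881/1720 - 11021) = sqrt(-18963001/1720) = I*sqrt(8154090430)/860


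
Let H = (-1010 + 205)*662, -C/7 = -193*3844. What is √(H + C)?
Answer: √4660334 ≈ 2158.8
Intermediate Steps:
C = 5193244 (C = -(-7)*193*3844 = -(-7)*741892 = -7*(-741892) = 5193244)
H = -532910 (H = -805*662 = -532910)
√(H + C) = √(-532910 + 5193244) = √4660334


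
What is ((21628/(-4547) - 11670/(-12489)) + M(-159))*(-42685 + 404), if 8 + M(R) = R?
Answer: 136716434639301/18929161 ≈ 7.2225e+6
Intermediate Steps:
M(R) = -8 + R
((21628/(-4547) - 11670/(-12489)) + M(-159))*(-42685 + 404) = ((21628/(-4547) - 11670/(-12489)) + (-8 - 159))*(-42685 + 404) = ((21628*(-1/4547) - 11670*(-1/12489)) - 167)*(-42281) = ((-21628/4547 + 3890/4163) - 167)*(-42281) = (-72349534/18929161 - 167)*(-42281) = -3233519421/18929161*(-42281) = 136716434639301/18929161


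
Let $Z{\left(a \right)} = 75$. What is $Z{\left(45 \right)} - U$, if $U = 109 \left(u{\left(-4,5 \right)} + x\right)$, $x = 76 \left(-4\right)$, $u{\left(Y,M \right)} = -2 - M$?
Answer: $33974$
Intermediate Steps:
$x = -304$
$U = -33899$ ($U = 109 \left(\left(-2 - 5\right) - 304\right) = 109 \left(-7 - 304\right) = 109 \left(-311\right) = -33899$)
$Z{\left(45 \right)} - U = 75 - -33899 = 75 + 33899 = 33974$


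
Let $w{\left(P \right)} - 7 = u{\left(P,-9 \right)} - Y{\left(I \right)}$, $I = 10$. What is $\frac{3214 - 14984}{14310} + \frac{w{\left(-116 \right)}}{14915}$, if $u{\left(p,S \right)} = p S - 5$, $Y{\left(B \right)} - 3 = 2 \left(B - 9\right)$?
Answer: $- \frac{16065284}{21343365} \approx -0.75271$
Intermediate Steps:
$Y{\left(B \right)} = -15 + 2 B$ ($Y{\left(B \right)} = 3 + 2 \left(B - 9\right) = 3 + 2 \left(-9 + B\right) = 3 + \left(-18 + 2 B\right) = -15 + 2 B$)
$u{\left(p,S \right)} = -5 + S p$ ($u{\left(p,S \right)} = S p - 5 = -5 + S p$)
$w{\left(P \right)} = -3 - 9 P$ ($w{\left(P \right)} = 7 - \left(-10 + 20 + 9 P\right) = 7 - \left(10 + 9 P\right) = -3 - 9 P$)
$\frac{3214 - 14984}{14310} + \frac{w{\left(-116 \right)}}{14915} = \frac{3214 - 14984}{14310} + \frac{-3 - -1044}{14915} = \left(-11770\right) \frac{1}{14310} + \left(-3 + 1044\right) \frac{1}{14915} = - \frac{1177}{1431} + 1041 \cdot \frac{1}{14915} = - \frac{1177}{1431} + \frac{1041}{14915} = - \frac{16065284}{21343365}$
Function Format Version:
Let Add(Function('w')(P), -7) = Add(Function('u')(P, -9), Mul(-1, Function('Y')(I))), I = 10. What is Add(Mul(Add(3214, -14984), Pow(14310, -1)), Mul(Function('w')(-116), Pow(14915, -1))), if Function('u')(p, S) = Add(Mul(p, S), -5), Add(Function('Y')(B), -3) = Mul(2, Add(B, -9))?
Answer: Rational(-16065284, 21343365) ≈ -0.75271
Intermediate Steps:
Function('Y')(B) = Add(-15, Mul(2, B)) (Function('Y')(B) = Add(3, Mul(2, Add(B, -9))) = Add(3, Mul(2, Add(-9, B))) = Add(3, Add(-18, Mul(2, B))) = Add(-15, Mul(2, B)))
Function('u')(p, S) = Add(-5, Mul(S, p)) (Function('u')(p, S) = Add(Mul(S, p), -5) = Add(-5, Mul(S, p)))
Function('w')(P) = Add(-3, Mul(-9, P)) (Function('w')(P) = Add(7, Add(Add(-5, Mul(-9, P)), Mul(-1, Add(-15, Mul(2, 10))))) = Add(7, Add(Add(-5, Mul(-9, P)), Mul(-1, Add(-15, 20)))) = Add(7, Add(Add(-5, Mul(-9, P)), Mul(-1, 5))) = Add(7, Add(Add(-5, Mul(-9, P)), -5)) = Add(7, Add(-10, Mul(-9, P))) = Add(-3, Mul(-9, P)))
Add(Mul(Add(3214, -14984), Pow(14310, -1)), Mul(Function('w')(-116), Pow(14915, -1))) = Add(Mul(Add(3214, -14984), Pow(14310, -1)), Mul(Add(-3, Mul(-9, -116)), Pow(14915, -1))) = Add(Mul(-11770, Rational(1, 14310)), Mul(Add(-3, 1044), Rational(1, 14915))) = Add(Rational(-1177, 1431), Mul(1041, Rational(1, 14915))) = Add(Rational(-1177, 1431), Rational(1041, 14915)) = Rational(-16065284, 21343365)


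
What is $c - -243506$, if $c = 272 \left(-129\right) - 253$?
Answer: $208165$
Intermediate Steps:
$c = -35341$ ($c = -35088 - 253 = -35341$)
$c - -243506 = -35341 - -243506 = -35341 + 243506 = 208165$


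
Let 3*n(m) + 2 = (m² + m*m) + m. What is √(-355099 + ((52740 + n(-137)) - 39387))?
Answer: I*√2963517/3 ≈ 573.83*I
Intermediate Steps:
n(m) = -⅔ + m/3 + 2*m²/3 (n(m) = -⅔ + ((m² + m*m) + m)/3 = -⅔ + ((m² + m²) + m)/3 = -⅔ + (2*m² + m)/3 = -⅔ + (m + 2*m²)/3 = -⅔ + (m/3 + 2*m²/3) = -⅔ + m/3 + 2*m²/3)
√(-355099 + ((52740 + n(-137)) - 39387)) = √(-355099 + ((52740 + (-⅔ + (⅓)*(-137) + (⅔)*(-137)²)) - 39387)) = √(-355099 + ((52740 + (-⅔ - 137/3 + (⅔)*18769)) - 39387)) = √(-355099 + ((52740 + (-⅔ - 137/3 + 37538/3)) - 39387)) = √(-355099 + ((52740 + 37399/3) - 39387)) = √(-355099 + (195619/3 - 39387)) = √(-355099 + 77458/3) = √(-987839/3) = I*√2963517/3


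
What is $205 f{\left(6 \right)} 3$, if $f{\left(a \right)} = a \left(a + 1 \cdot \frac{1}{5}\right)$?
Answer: $22878$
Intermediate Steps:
$f{\left(a \right)} = a \left(\frac{1}{5} + a\right)$ ($f{\left(a \right)} = a \left(a + 1 \cdot \frac{1}{5}\right) = a \left(a + \frac{1}{5}\right) = a \left(\frac{1}{5} + a\right)$)
$205 f{\left(6 \right)} 3 = 205 \cdot 6 \left(\frac{1}{5} + 6\right) 3 = 205 \cdot 6 \cdot \frac{31}{5} \cdot 3 = 205 \cdot \frac{186}{5} \cdot 3 = 205 \cdot \frac{558}{5} = 22878$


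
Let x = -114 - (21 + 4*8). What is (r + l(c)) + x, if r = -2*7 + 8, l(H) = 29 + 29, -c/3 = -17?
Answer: -115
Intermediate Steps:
c = 51 (c = -3*(-17) = 51)
l(H) = 58
r = -6 (r = -14 + 8 = -6)
x = -167 (x = -114 - (21 + 32) = -114 - 1*53 = -114 - 53 = -167)
(r + l(c)) + x = (-6 + 58) - 167 = 52 - 167 = -115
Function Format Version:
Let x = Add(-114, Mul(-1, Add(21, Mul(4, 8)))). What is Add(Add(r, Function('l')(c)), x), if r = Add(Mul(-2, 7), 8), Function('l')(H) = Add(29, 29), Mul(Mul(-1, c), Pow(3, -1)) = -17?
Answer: -115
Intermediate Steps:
c = 51 (c = Mul(-3, -17) = 51)
Function('l')(H) = 58
r = -6 (r = Add(-14, 8) = -6)
x = -167 (x = Add(-114, Mul(-1, Add(21, 32))) = Add(-114, Mul(-1, 53)) = Add(-114, -53) = -167)
Add(Add(r, Function('l')(c)), x) = Add(Add(-6, 58), -167) = Add(52, -167) = -115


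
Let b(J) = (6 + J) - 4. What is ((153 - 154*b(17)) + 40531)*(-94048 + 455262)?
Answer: 13638718212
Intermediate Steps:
b(J) = 2 + J
((153 - 154*b(17)) + 40531)*(-94048 + 455262) = ((153 - 154*(2 + 17)) + 40531)*(-94048 + 455262) = ((153 - 154*19) + 40531)*361214 = ((153 - 2926) + 40531)*361214 = (-2773 + 40531)*361214 = 37758*361214 = 13638718212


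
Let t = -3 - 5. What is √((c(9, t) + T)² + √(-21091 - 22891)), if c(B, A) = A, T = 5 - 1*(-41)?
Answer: √(1444 + I*√43982) ≈ 38.1 + 2.7523*I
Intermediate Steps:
T = 46 (T = 5 + 41 = 46)
t = -8
√((c(9, t) + T)² + √(-21091 - 22891)) = √((-8 + 46)² + √(-21091 - 22891)) = √(38² + √(-43982)) = √(1444 + I*√43982)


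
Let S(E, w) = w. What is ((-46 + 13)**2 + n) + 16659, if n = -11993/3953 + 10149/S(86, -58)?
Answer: 60124483/3422 ≈ 17570.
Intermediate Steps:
n = -609173/3422 (n = -11993/3953 + 10149/(-58) = -11993*1/3953 + 10149*(-1/58) = -179/59 - 10149/58 = -609173/3422 ≈ -178.02)
((-46 + 13)**2 + n) + 16659 = ((-46 + 13)**2 - 609173/3422) + 16659 = ((-33)**2 - 609173/3422) + 16659 = (1089 - 609173/3422) + 16659 = 3117385/3422 + 16659 = 60124483/3422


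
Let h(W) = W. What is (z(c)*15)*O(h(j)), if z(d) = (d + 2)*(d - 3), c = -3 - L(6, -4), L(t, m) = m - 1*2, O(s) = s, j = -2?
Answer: 0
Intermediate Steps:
L(t, m) = -2 + m (L(t, m) = m - 2 = -2 + m)
c = 3 (c = -3 - (-2 - 4) = -3 - 1*(-6) = -3 + 6 = 3)
z(d) = (-3 + d)*(2 + d) (z(d) = (2 + d)*(-3 + d) = (-3 + d)*(2 + d))
(z(c)*15)*O(h(j)) = ((-6 + 3² - 1*3)*15)*(-2) = ((-6 + 9 - 3)*15)*(-2) = (0*15)*(-2) = 0*(-2) = 0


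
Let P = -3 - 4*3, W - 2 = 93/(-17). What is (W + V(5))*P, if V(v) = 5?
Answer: -390/17 ≈ -22.941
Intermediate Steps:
W = -59/17 (W = 2 + 93/(-17) = 2 + 93*(-1/17) = 2 - 93/17 = -59/17 ≈ -3.4706)
P = -15 (P = -3 - 12 = -15)
(W + V(5))*P = (-59/17 + 5)*(-15) = (26/17)*(-15) = -390/17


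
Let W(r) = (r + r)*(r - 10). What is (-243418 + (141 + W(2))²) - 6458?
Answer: -237995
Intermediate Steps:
W(r) = 2*r*(-10 + r) (W(r) = (2*r)*(-10 + r) = 2*r*(-10 + r))
(-243418 + (141 + W(2))²) - 6458 = (-243418 + (141 + 2*2*(-10 + 2))²) - 6458 = (-243418 + (141 + 2*2*(-8))²) - 6458 = (-243418 + (141 - 32)²) - 6458 = (-243418 + 109²) - 6458 = (-243418 + 11881) - 6458 = -231537 - 6458 = -237995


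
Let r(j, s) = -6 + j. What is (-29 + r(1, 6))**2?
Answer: 1156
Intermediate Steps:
(-29 + r(1, 6))**2 = (-29 + (-6 + 1))**2 = (-29 - 5)**2 = (-34)**2 = 1156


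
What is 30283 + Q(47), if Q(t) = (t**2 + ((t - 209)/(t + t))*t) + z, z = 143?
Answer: 32554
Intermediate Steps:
Q(t) = 77/2 + t**2 + t/2 (Q(t) = (t**2 + ((t - 209)/(t + t))*t) + 143 = (t**2 + ((-209 + t)/((2*t)))*t) + 143 = (t**2 + ((-209 + t)*(1/(2*t)))*t) + 143 = (t**2 + ((-209 + t)/(2*t))*t) + 143 = (t**2 + (-209/2 + t/2)) + 143 = (-209/2 + t**2 + t/2) + 143 = 77/2 + t**2 + t/2)
30283 + Q(47) = 30283 + (77/2 + 47**2 + (1/2)*47) = 30283 + (77/2 + 2209 + 47/2) = 30283 + 2271 = 32554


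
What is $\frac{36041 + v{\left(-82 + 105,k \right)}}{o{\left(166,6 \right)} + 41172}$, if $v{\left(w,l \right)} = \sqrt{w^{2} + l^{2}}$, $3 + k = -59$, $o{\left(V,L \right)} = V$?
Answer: $\frac{36041}{41338} + \frac{\sqrt{4373}}{41338} \approx 0.87346$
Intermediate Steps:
$k = -62$ ($k = -3 - 59 = -62$)
$v{\left(w,l \right)} = \sqrt{l^{2} + w^{2}}$
$\frac{36041 + v{\left(-82 + 105,k \right)}}{o{\left(166,6 \right)} + 41172} = \frac{36041 + \sqrt{\left(-62\right)^{2} + \left(-82 + 105\right)^{2}}}{166 + 41172} = \frac{36041 + \sqrt{3844 + 23^{2}}}{41338} = \left(36041 + \sqrt{3844 + 529}\right) \frac{1}{41338} = \left(36041 + \sqrt{4373}\right) \frac{1}{41338} = \frac{36041}{41338} + \frac{\sqrt{4373}}{41338}$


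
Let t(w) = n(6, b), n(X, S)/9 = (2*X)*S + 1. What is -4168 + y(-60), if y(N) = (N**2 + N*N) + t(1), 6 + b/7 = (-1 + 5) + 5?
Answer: 5309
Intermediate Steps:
b = 21 (b = -42 + 7*((-1 + 5) + 5) = -42 + 7*(4 + 5) = -42 + 7*9 = -42 + 63 = 21)
n(X, S) = 9 + 18*S*X (n(X, S) = 9*((2*X)*S + 1) = 9*(2*S*X + 1) = 9*(1 + 2*S*X) = 9 + 18*S*X)
t(w) = 2277 (t(w) = 9 + 18*21*6 = 9 + 2268 = 2277)
y(N) = 2277 + 2*N**2 (y(N) = (N**2 + N*N) + 2277 = (N**2 + N**2) + 2277 = 2*N**2 + 2277 = 2277 + 2*N**2)
-4168 + y(-60) = -4168 + (2277 + 2*(-60)**2) = -4168 + (2277 + 2*3600) = -4168 + (2277 + 7200) = -4168 + 9477 = 5309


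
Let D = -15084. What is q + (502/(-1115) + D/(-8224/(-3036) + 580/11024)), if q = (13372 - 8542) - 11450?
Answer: -77821514899222/6440675965 ≈ -12083.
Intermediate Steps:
q = -6620 (q = 4830 - 11450 = -6620)
q + (502/(-1115) + D/(-8224/(-3036) + 580/11024)) = -6620 + (502/(-1115) - 15084/(-8224/(-3036) + 580/11024)) = -6620 + (502*(-1/1115) - 15084/(-8224*(-1/3036) + 580*(1/11024))) = -6620 + (-502/1115 - 15084/(2056/759 + 145/2756)) = -6620 + (-502/1115 - 15084/5776391/2091804) = -6620 + (-502/1115 - 15084*2091804/5776391) = -6620 + (-502/1115 - 31552771536/5776391) = -6620 - 35184240010922/6440675965 = -77821514899222/6440675965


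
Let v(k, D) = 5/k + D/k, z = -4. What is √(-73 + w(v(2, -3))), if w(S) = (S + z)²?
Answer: 8*I ≈ 8.0*I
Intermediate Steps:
w(S) = (-4 + S)² (w(S) = (S - 4)² = (-4 + S)²)
√(-73 + w(v(2, -3))) = √(-73 + (-4 + (5 - 3)/2)²) = √(-73 + (-4 + (½)*2)²) = √(-73 + (-4 + 1)²) = √(-73 + (-3)²) = √(-73 + 9) = √(-64) = 8*I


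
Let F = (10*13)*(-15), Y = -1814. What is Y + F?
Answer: -3764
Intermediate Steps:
F = -1950 (F = 130*(-15) = -1950)
Y + F = -1814 - 1950 = -3764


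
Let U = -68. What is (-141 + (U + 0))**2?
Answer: 43681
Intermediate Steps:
(-141 + (U + 0))**2 = (-141 + (-68 + 0))**2 = (-141 - 68)**2 = (-209)**2 = 43681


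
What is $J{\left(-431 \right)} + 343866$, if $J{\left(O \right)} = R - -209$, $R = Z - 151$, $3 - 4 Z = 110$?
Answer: $\frac{1375589}{4} \approx 3.439 \cdot 10^{5}$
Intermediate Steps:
$Z = - \frac{107}{4}$ ($Z = \frac{3}{4} - \frac{55}{2} = - \frac{107}{4} \approx -26.75$)
$R = - \frac{711}{4}$ ($R = - \frac{107}{4} - 151 = - \frac{711}{4} \approx -177.75$)
$J{\left(O \right)} = \frac{125}{4}$ ($J{\left(O \right)} = - \frac{711}{4} - -209 = - \frac{711}{4} + 209 = \frac{125}{4}$)
$J{\left(-431 \right)} + 343866 = \frac{125}{4} + 343866 = \frac{1375589}{4}$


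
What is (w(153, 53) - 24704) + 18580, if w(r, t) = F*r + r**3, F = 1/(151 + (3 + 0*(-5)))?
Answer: 550619915/154 ≈ 3.5755e+6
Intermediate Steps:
F = 1/154 (F = 1/(151 + (3 + 0)) = 1/(151 + 3) = 1/154 ≈ 0.0064935)
w(r, t) = r**3 + r/154 (w(r, t) = r/154 + r**3 = r**3 + r/154)
(w(153, 53) - 24704) + 18580 = ((153**3 + (1/154)*153) - 24704) + 18580 = ((3581577 + 153/154) - 24704) + 18580 = (551563011/154 - 24704) + 18580 = 547758595/154 + 18580 = 550619915/154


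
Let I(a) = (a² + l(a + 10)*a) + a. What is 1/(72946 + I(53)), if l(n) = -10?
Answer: 1/75278 ≈ 1.3284e-5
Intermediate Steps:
I(a) = a² - 9*a (I(a) = (a² - 10*a) + a = a² - 9*a)
1/(72946 + I(53)) = 1/(72946 + 53*(-9 + 53)) = 1/(72946 + 53*44) = 1/(72946 + 2332) = 1/75278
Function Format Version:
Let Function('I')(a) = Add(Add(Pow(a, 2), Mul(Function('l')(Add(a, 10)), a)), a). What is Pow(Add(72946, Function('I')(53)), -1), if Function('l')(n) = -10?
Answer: Rational(1, 75278) ≈ 1.3284e-5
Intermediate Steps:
Function('I')(a) = Add(Pow(a, 2), Mul(-9, a)) (Function('I')(a) = Add(Add(Pow(a, 2), Mul(-10, a)), a) = Add(Pow(a, 2), Mul(-9, a)))
Pow(Add(72946, Function('I')(53)), -1) = Pow(Add(72946, Mul(53, Add(-9, 53))), -1) = Pow(Add(72946, Mul(53, 44)), -1) = Pow(Add(72946, 2332), -1) = Pow(75278, -1) = Rational(1, 75278)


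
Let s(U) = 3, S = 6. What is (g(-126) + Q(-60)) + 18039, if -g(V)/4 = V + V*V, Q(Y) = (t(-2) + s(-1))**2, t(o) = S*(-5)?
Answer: -44232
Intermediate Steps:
t(o) = -30 (t(o) = 6*(-5) = -30)
Q(Y) = 729 (Q(Y) = (-30 + 3)**2 = (-27)**2 = 729)
g(V) = -4*V - 4*V**2 (g(V) = -4*(V + V*V) = -4*(V + V**2) = -4*V - 4*V**2)
(g(-126) + Q(-60)) + 18039 = (-4*(-126)*(1 - 126) + 729) + 18039 = (-4*(-126)*(-125) + 729) + 18039 = (-63000 + 729) + 18039 = -62271 + 18039 = -44232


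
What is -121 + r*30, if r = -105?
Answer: -3271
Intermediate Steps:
-121 + r*30 = -121 - 105*30 = -121 - 3150 = -3271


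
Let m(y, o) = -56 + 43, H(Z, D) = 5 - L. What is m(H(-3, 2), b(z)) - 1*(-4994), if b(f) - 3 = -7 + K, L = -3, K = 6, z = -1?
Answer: 4981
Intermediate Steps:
H(Z, D) = 8 (H(Z, D) = 5 - 1*(-3) = 5 + 3 = 8)
b(f) = 2 (b(f) = 3 + (-7 + 6) = 3 - 1 = 2)
m(y, o) = -13
m(H(-3, 2), b(z)) - 1*(-4994) = -13 - 1*(-4994) = -13 + 4994 = 4981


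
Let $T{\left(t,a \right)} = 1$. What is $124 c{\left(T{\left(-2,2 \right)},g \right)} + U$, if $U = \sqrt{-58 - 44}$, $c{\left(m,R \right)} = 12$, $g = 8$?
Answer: $1488 + i \sqrt{102} \approx 1488.0 + 10.1 i$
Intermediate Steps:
$U = i \sqrt{102}$ ($U = \sqrt{-102} = i \sqrt{102} \approx 10.1 i$)
$124 c{\left(T{\left(-2,2 \right)},g \right)} + U = 124 \cdot 12 + i \sqrt{102} = 1488 + i \sqrt{102}$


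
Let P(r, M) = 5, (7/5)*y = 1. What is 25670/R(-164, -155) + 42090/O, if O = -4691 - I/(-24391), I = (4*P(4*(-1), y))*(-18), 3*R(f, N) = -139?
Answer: -8954071631820/15904177199 ≈ -563.00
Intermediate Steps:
y = 5/7 (y = (5/7)*1 = 5/7 ≈ 0.71429)
R(f, N) = -139/3 (R(f, N) = (⅓)*(-139) = -139/3)
I = -360 (I = (4*5)*(-18) = 20*(-18) = -360)
O = -114418541/24391 (O = -4691 - (-360)/(-24391) = -4691 - (-360)*(-1)/24391 = -4691 - 1*360/24391 = -4691 - 360/24391 = -114418541/24391 ≈ -4691.0)
25670/R(-164, -155) + 42090/O = 25670/(-139/3) + 42090/(-114418541/24391) = 25670*(-3/139) + 42090*(-24391/114418541) = -77010/139 - 1026617190/114418541 = -8954071631820/15904177199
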